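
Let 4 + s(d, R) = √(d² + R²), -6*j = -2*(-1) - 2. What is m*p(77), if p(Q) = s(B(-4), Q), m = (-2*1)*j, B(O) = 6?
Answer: 0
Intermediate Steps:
j = 0 (j = -(-2*(-1) - 2)/6 = -(2 - 2)/6 = -⅙*0 = 0)
s(d, R) = -4 + √(R² + d²) (s(d, R) = -4 + √(d² + R²) = -4 + √(R² + d²))
m = 0 (m = -2*1*0 = -2*0 = 0)
p(Q) = -4 + √(36 + Q²) (p(Q) = -4 + √(Q² + 6²) = -4 + √(Q² + 36) = -4 + √(36 + Q²))
m*p(77) = 0*(-4 + √(36 + 77²)) = 0*(-4 + √(36 + 5929)) = 0*(-4 + √5965) = 0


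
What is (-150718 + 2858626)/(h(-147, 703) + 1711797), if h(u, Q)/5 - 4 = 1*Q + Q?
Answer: 902636/572949 ≈ 1.5754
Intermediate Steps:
h(u, Q) = 20 + 10*Q (h(u, Q) = 20 + 5*(1*Q + Q) = 20 + 5*(Q + Q) = 20 + 5*(2*Q) = 20 + 10*Q)
(-150718 + 2858626)/(h(-147, 703) + 1711797) = (-150718 + 2858626)/((20 + 10*703) + 1711797) = 2707908/((20 + 7030) + 1711797) = 2707908/(7050 + 1711797) = 2707908/1718847 = 2707908*(1/1718847) = 902636/572949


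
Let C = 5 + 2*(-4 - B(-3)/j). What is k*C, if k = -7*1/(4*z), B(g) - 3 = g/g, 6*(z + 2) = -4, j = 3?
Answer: -119/32 ≈ -3.7188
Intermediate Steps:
z = -8/3 (z = -2 + (⅙)*(-4) = -2 - ⅔ = -8/3 ≈ -2.6667)
B(g) = 4 (B(g) = 3 + g/g = 3 + 1 = 4)
C = -17/3 (C = 5 + 2*(-4 - 4/3) = 5 + 2*(-16/3) = 5 - 32/3 = -17/3 ≈ -5.6667)
k = 21/32 (k = -7/(4*(-8/3)) = -7/(-32/3) = -7*(-3/32) = 21/32 ≈ 0.65625)
k*C = (21/32)*(-17/3) = -119/32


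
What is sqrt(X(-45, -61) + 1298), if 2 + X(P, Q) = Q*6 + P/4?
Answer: 35*sqrt(3)/2 ≈ 30.311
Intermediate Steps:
X(P, Q) = -2 + 6*Q + P/4 (X(P, Q) = -2 + (Q*6 + P/4) = -2 + (6*Q + P*(1/4)) = -2 + (6*Q + P/4) = -2 + 6*Q + P/4)
sqrt(X(-45, -61) + 1298) = sqrt((-2 + 6*(-61) + (1/4)*(-45)) + 1298) = sqrt((-2 - 366 - 45/4) + 1298) = sqrt(-1517/4 + 1298) = sqrt(3675/4) = 35*sqrt(3)/2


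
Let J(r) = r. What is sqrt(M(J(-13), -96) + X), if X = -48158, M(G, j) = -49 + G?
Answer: 2*I*sqrt(12055) ≈ 219.59*I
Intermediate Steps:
sqrt(M(J(-13), -96) + X) = sqrt((-49 - 13) - 48158) = sqrt(-62 - 48158) = sqrt(-48220) = 2*I*sqrt(12055)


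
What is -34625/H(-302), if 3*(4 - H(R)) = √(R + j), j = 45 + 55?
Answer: -623250/173 - 103875*I*√202/346 ≈ -3602.6 - 4266.9*I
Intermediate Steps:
j = 100
H(R) = 4 - √(100 + R)/3 (H(R) = 4 - √(R + 100)/3 = 4 - √(100 + R)/3)
-34625/H(-302) = -34625/(4 - √(100 - 302)/3) = -34625/(4 - I*√202/3)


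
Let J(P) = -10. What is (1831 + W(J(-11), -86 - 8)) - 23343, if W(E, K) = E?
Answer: -21522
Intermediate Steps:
(1831 + W(J(-11), -86 - 8)) - 23343 = (1831 - 10) - 23343 = 1821 - 23343 = -21522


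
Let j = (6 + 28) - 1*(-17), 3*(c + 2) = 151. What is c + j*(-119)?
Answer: -18062/3 ≈ -6020.7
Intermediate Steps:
c = 145/3 (c = -2 + (⅓)*151 = -2 + 151/3 = 145/3 ≈ 48.333)
j = 51 (j = 34 + 17 = 51)
c + j*(-119) = 145/3 + 51*(-119) = 145/3 - 6069 = -18062/3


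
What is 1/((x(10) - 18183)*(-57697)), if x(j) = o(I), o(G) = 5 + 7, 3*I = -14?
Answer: 1/1048412187 ≈ 9.5382e-10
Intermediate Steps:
I = -14/3 (I = (⅓)*(-14) = -14/3 ≈ -4.6667)
o(G) = 12
x(j) = 12
1/((x(10) - 18183)*(-57697)) = 1/((12 - 18183)*(-57697)) = -1/57697/(-18171) = -1/18171*(-1/57697) = 1/1048412187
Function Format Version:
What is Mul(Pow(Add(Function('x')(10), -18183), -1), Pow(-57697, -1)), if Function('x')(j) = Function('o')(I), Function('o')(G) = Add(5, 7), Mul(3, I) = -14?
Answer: Rational(1, 1048412187) ≈ 9.5382e-10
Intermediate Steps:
I = Rational(-14, 3) (I = Mul(Rational(1, 3), -14) = Rational(-14, 3) ≈ -4.6667)
Function('o')(G) = 12
Function('x')(j) = 12
Mul(Pow(Add(Function('x')(10), -18183), -1), Pow(-57697, -1)) = Mul(Pow(Add(12, -18183), -1), Pow(-57697, -1)) = Mul(Pow(-18171, -1), Rational(-1, 57697)) = Mul(Rational(-1, 18171), Rational(-1, 57697)) = Rational(1, 1048412187)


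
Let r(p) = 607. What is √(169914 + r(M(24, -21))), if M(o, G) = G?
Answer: 13*√1009 ≈ 412.94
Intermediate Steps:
√(169914 + r(M(24, -21))) = √(169914 + 607) = √170521 = 13*√1009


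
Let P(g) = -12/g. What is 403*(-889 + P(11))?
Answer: -3945773/11 ≈ -3.5871e+5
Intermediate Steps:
403*(-889 + P(11)) = 403*(-889 - 12/11) = 403*(-9791/11) = -3945773/11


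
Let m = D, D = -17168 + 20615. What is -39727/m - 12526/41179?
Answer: -1679095255/141944013 ≈ -11.829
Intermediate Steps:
D = 3447
m = 3447
-39727/m - 12526/41179 = -39727/3447 - 12526/41179 = -1679095255/141944013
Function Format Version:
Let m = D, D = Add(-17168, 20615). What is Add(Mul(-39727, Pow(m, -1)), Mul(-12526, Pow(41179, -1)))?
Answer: Rational(-1679095255, 141944013) ≈ -11.829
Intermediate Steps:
D = 3447
m = 3447
Add(Mul(-39727, Pow(m, -1)), Mul(-12526, Pow(41179, -1))) = Add(Mul(-39727, Pow(3447, -1)), Mul(-12526, Pow(41179, -1))) = Add(Mul(-39727, Rational(1, 3447)), Mul(-12526, Rational(1, 41179))) = Add(Rational(-39727, 3447), Rational(-12526, 41179)) = Rational(-1679095255, 141944013)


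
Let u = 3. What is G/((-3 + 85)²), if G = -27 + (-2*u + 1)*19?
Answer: -61/3362 ≈ -0.018144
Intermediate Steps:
G = -122 (G = -27 + (-2*3 + 1)*19 = -27 + (-6 + 1)*19 = -27 - 5*19 = -27 - 95 = -122)
G/((-3 + 85)²) = -122/(-3 + 85)² = -122/(82²) = -122/6724 = -122*1/6724 = -61/3362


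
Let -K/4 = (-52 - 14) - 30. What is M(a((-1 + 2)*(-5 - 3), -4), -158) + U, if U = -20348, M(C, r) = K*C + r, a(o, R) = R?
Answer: -22042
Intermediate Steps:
K = 384 (K = -4*((-52 - 14) - 30) = -4*(-66 - 30) = -4*(-96) = 384)
M(C, r) = r + 384*C (M(C, r) = 384*C + r = r + 384*C)
M(a((-1 + 2)*(-5 - 3), -4), -158) + U = (-158 + 384*(-4)) - 20348 = (-158 - 1536) - 20348 = -1694 - 20348 = -22042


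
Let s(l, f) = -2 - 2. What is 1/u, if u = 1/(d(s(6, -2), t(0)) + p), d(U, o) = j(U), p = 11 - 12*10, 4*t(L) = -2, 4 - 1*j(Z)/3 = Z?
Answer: -85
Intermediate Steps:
j(Z) = 12 - 3*Z
t(L) = -1/2 (t(L) = (1/4)*(-2) = -1/2)
s(l, f) = -4
p = -109 (p = 11 - 120 = -109)
d(U, o) = 12 - 3*U
u = -1/85 (u = 1/((12 - 3*(-4)) - 109) = 1/((12 + 12) - 109) = 1/(24 - 109) = 1/(-85) = -1/85 ≈ -0.011765)
1/u = 1/(-1/85) = -85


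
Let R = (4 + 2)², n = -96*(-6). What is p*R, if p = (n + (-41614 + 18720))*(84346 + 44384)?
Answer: -103427861040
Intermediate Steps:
n = 576
p = -2872996140 (p = (576 + (-41614 + 18720))*(84346 + 44384) = (576 - 22894)*128730 = -22318*128730 = -2872996140)
R = 36 (R = 6² = 36)
p*R = -2872996140*36 = -103427861040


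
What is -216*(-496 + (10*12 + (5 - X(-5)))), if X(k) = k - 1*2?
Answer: 78624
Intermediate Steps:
X(k) = -2 + k (X(k) = k - 2 = -2 + k)
-216*(-496 + (10*12 + (5 - X(-5)))) = -216*(-496 + (10*12 + (5 - (-2 - 5)))) = -216*(-496 + (120 + (5 - 1*(-7)))) = -216*(-496 + (120 + (5 + 7))) = -216*(-496 + (120 + 12)) = -216*(-496 + 132) = -216*(-364) = 78624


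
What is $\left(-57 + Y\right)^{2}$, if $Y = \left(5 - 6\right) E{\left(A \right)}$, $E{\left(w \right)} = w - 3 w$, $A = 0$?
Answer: $3249$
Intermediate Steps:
$E{\left(w \right)} = - 2 w$
$Y = 0$ ($Y = \left(5 - 6\right) \left(\left(-2\right) 0\right) = \left(-1\right) 0 = 0$)
$\left(-57 + Y\right)^{2} = \left(-57 + 0\right)^{2} = \left(-57\right)^{2} = 3249$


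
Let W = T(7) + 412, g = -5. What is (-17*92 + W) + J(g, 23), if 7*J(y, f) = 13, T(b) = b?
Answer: -8002/7 ≈ -1143.1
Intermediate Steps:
J(y, f) = 13/7 (J(y, f) = (⅐)*13 = 13/7)
W = 419 (W = 7 + 412 = 419)
(-17*92 + W) + J(g, 23) = (-17*92 + 419) + 13/7 = (-1564 + 419) + 13/7 = -1145 + 13/7 = -8002/7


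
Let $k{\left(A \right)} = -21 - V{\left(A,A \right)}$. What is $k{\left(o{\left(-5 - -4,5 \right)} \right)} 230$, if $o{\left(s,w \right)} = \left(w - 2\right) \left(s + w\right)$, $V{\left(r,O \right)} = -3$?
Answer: $-4140$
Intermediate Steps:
$o{\left(s,w \right)} = \left(-2 + w\right) \left(s + w\right)$
$k{\left(A \right)} = -18$ ($k{\left(A \right)} = -21 - -3 = -21 + 3 = -18$)
$k{\left(o{\left(-5 - -4,5 \right)} \right)} 230 = \left(-18\right) 230 = -4140$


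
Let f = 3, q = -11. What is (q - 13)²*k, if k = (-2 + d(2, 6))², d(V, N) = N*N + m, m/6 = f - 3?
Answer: 665856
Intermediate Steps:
m = 0 (m = 6*(3 - 3) = 6*0 = 0)
d(V, N) = N² (d(V, N) = N*N + 0 = N² + 0 = N²)
k = 1156 (k = (-2 + 6²)² = (-2 + 36)² = 34² = 1156)
(q - 13)²*k = (-11 - 13)²*1156 = (-24)²*1156 = 576*1156 = 665856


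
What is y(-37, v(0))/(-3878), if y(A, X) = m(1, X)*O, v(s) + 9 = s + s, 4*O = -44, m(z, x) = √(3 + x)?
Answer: 11*I*√6/3878 ≈ 0.006948*I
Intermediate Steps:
O = -11 (O = (¼)*(-44) = -11)
v(s) = -9 + 2*s (v(s) = -9 + (s + s) = -9 + 2*s)
y(A, X) = -11*√(3 + X) (y(A, X) = √(3 + X)*(-11) = -11*√(3 + X))
y(-37, v(0))/(-3878) = -11*√(3 + (-9 + 2*0))/(-3878) = -11*√(3 + (-9 + 0))*(-1/3878) = -11*√(3 - 9)*(-1/3878) = -11*I*√6*(-1/3878) = 11*I*√6/3878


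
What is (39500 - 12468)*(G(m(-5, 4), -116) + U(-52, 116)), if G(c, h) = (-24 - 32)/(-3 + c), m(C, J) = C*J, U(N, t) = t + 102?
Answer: 137052240/23 ≈ 5.9588e+6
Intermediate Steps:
U(N, t) = 102 + t
G(c, h) = -56/(-3 + c)
(39500 - 12468)*(G(m(-5, 4), -116) + U(-52, 116)) = (39500 - 12468)*(-56/(-3 - 5*4) + (102 + 116)) = 27032*(-56/(-3 - 20) + 218) = 27032*(-56/(-23) + 218) = 27032*(-56*(-1/23) + 218) = 27032*(56/23 + 218) = 27032*(5070/23) = 137052240/23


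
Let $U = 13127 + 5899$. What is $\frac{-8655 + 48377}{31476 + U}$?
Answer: $\frac{19861}{25251} \approx 0.78654$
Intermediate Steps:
$U = 19026$
$\frac{-8655 + 48377}{31476 + U} = \frac{-8655 + 48377}{31476 + 19026} = \frac{39722}{50502} = 39722 \cdot \frac{1}{50502} = \frac{19861}{25251}$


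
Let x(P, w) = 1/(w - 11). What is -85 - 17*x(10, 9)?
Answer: -153/2 ≈ -76.500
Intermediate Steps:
x(P, w) = 1/(-11 + w)
-85 - 17*x(10, 9) = -85 - 17/(-11 + 9) = -85 - 17/(-2) = -85 - 17*(-1/2) = -85 + 17/2 = -153/2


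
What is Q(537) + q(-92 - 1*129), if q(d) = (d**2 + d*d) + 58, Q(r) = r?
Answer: 98277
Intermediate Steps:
q(d) = 58 + 2*d**2 (q(d) = (d**2 + d**2) + 58 = 2*d**2 + 58 = 58 + 2*d**2)
Q(537) + q(-92 - 1*129) = 537 + (58 + 2*(-92 - 1*129)**2) = 537 + (58 + 2*(-92 - 129)**2) = 537 + (58 + 2*(-221)**2) = 537 + (58 + 2*48841) = 537 + (58 + 97682) = 537 + 97740 = 98277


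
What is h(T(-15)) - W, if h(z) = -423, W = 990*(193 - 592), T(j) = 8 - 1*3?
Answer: 394587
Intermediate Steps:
T(j) = 5 (T(j) = 8 - 3 = 5)
W = -395010 (W = 990*(-399) = -395010)
h(T(-15)) - W = -423 - 1*(-395010) = -423 + 395010 = 394587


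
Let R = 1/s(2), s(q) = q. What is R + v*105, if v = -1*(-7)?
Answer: 1471/2 ≈ 735.50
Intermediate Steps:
R = ½ (R = 1/2 = ½ ≈ 0.50000)
v = 7
R + v*105 = ½ + 7*105 = ½ + 735 = 1471/2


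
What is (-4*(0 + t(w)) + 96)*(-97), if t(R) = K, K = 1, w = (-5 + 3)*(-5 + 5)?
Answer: -8924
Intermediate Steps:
w = 0 (w = -2*0 = 0)
t(R) = 1
(-4*(0 + t(w)) + 96)*(-97) = (-4*(0 + 1) + 96)*(-97) = (-4*1 + 96)*(-97) = (-4 + 96)*(-97) = 92*(-97) = -8924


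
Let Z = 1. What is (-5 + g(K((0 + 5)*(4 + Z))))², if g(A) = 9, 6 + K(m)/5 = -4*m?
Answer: 16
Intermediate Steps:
K(m) = -30 - 20*m (K(m) = -30 + 5*(-4*m) = -30 - 20*m)
(-5 + g(K((0 + 5)*(4 + Z))))² = (-5 + 9)² = 4² = 16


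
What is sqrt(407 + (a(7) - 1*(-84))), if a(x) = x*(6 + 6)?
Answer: 5*sqrt(23) ≈ 23.979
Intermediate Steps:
a(x) = 12*x (a(x) = x*12 = 12*x)
sqrt(407 + (a(7) - 1*(-84))) = sqrt(407 + (12*7 - 1*(-84))) = sqrt(407 + (84 + 84)) = sqrt(407 + 168) = sqrt(575) = 5*sqrt(23)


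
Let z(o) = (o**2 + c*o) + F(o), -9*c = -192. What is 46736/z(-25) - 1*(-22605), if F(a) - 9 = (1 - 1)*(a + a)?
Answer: 3483459/151 ≈ 23069.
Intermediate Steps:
F(a) = 9 (F(a) = 9 + (1 - 1)*(a + a) = 9 + 0*(2*a) = 9 + 0 = 9)
c = 64/3 (c = -1/9*(-192) = 64/3 ≈ 21.333)
z(o) = 9 + o**2 + 64*o/3 (z(o) = (o**2 + 64*o/3) + 9 = 9 + o**2 + 64*o/3)
46736/z(-25) - 1*(-22605) = 46736/(9 + (-25)**2 + (64/3)*(-25)) - 1*(-22605) = 46736/(9 + 625 - 1600/3) + 22605 = 46736/(302/3) + 22605 = 46736*(3/302) + 22605 = 70104/151 + 22605 = 3483459/151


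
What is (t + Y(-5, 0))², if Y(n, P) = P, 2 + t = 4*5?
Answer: 324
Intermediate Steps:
t = 18 (t = -2 + 4*5 = -2 + 20 = 18)
(t + Y(-5, 0))² = (18 + 0)² = 18² = 324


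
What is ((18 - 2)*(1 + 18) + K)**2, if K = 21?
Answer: 105625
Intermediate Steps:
((18 - 2)*(1 + 18) + K)**2 = ((18 - 2)*(1 + 18) + 21)**2 = (16*19 + 21)**2 = (304 + 21)**2 = 325**2 = 105625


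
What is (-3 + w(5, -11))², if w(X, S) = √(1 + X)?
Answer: (3 - √6)² ≈ 0.30306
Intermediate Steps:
(-3 + w(5, -11))² = (-3 + √(1 + 5))² = (-3 + √6)²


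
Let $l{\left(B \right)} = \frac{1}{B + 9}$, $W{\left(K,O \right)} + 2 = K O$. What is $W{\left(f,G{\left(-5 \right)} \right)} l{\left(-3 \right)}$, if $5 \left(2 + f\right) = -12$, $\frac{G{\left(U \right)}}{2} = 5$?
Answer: $- \frac{23}{3} \approx -7.6667$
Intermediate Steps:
$G{\left(U \right)} = 10$ ($G{\left(U \right)} = 2 \cdot 5 = 10$)
$f = - \frac{22}{5}$ ($f = -2 + \frac{1}{5} \left(-12\right) = -2 - \frac{12}{5} = - \frac{22}{5} \approx -4.4$)
$W{\left(K,O \right)} = -2 + K O$
$l{\left(B \right)} = \frac{1}{9 + B}$
$W{\left(f,G{\left(-5 \right)} \right)} l{\left(-3 \right)} = \frac{-2 - 44}{9 - 3} = \frac{-2 - 44}{6} = \left(-46\right) \frac{1}{6} = - \frac{23}{3}$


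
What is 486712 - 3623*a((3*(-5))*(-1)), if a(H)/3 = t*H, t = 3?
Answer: -2393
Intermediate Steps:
a(H) = 9*H (a(H) = 3*(3*H) = 9*H)
486712 - 3623*a((3*(-5))*(-1)) = 486712 - 32607*(3*(-5))*(-1) = 486712 - 32607*(-15*(-1)) = 486712 - 32607*15 = 486712 - 3623*135 = 486712 - 489105 = -2393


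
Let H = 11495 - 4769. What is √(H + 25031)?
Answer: √31757 ≈ 178.20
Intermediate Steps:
H = 6726
√(H + 25031) = √(6726 + 25031) = √31757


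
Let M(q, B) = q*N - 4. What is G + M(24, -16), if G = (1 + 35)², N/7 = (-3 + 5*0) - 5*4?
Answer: -2572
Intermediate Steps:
N = -161 (N = 7*((-3 + 5*0) - 5*4) = 7*((-3 + 0) - 20) = 7*(-3 - 20) = 7*(-23) = -161)
M(q, B) = -4 - 161*q (M(q, B) = q*(-161) - 4 = -161*q - 4 = -4 - 161*q)
G = 1296 (G = 36² = 1296)
G + M(24, -16) = 1296 + (-4 - 161*24) = 1296 + (-4 - 3864) = 1296 - 3868 = -2572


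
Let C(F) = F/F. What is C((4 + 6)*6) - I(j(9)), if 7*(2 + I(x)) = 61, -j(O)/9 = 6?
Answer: -40/7 ≈ -5.7143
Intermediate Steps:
j(O) = -54 (j(O) = -9*6 = -54)
I(x) = 47/7 (I(x) = -2 + (⅐)*61 = -2 + 61/7 = 47/7)
C(F) = 1
C((4 + 6)*6) - I(j(9)) = 1 - 1*47/7 = 1 - 47/7 = -40/7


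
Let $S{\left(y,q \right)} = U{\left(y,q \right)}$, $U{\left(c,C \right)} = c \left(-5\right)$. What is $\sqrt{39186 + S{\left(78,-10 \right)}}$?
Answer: $2 \sqrt{9699} \approx 196.97$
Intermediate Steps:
$U{\left(c,C \right)} = - 5 c$
$S{\left(y,q \right)} = - 5 y$
$\sqrt{39186 + S{\left(78,-10 \right)}} = \sqrt{39186 - 390} = \sqrt{38796} = 2 \sqrt{9699}$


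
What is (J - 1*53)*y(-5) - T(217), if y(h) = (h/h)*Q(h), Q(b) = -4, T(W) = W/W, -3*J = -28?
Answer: 521/3 ≈ 173.67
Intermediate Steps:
J = 28/3 (J = -1/3*(-28) = 28/3 ≈ 9.3333)
T(W) = 1
y(h) = -4 (y(h) = (h/h)*(-4) = 1*(-4) = -4)
(J - 1*53)*y(-5) - T(217) = (28/3 - 1*53)*(-4) - 1*1 = (28/3 - 53)*(-4) - 1 = -131/3*(-4) - 1 = 524/3 - 1 = 521/3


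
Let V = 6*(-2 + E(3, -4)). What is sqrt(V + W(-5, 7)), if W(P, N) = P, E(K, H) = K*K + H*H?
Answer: sqrt(133) ≈ 11.533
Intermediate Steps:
E(K, H) = H**2 + K**2 (E(K, H) = K**2 + H**2 = H**2 + K**2)
V = 138 (V = 6*(-2 + ((-4)**2 + 3**2)) = 6*(-2 + (16 + 9)) = 6*(-2 + 25) = 6*23 = 138)
sqrt(V + W(-5, 7)) = sqrt(138 - 5) = sqrt(133)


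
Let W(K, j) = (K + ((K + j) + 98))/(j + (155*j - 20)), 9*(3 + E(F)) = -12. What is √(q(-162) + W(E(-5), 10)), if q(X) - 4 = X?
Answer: I*√842759610/2310 ≈ 12.567*I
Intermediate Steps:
q(X) = 4 + X
E(F) = -13/3 (E(F) = -3 + (⅑)*(-12) = -3 - 4/3 = -13/3)
W(K, j) = (98 + j + 2*K)/(-20 + 156*j) (W(K, j) = (K + (98 + K + j))/(j + (-20 + 155*j)) = (98 + j + 2*K)/(-20 + 156*j))
√(q(-162) + W(E(-5), 10)) = √((4 - 162) + (98 + 10 + 2*(-13/3))/(4*(-5 + 39*10))) = √(-158 + (98 + 10 - 26/3)/(4*(-5 + 390))) = √(-158 + (¼)*(298/3)/385) = √(-158 + (¼)*(1/385)*(298/3)) = √(-158 + 149/2310) = √(-364831/2310) = I*√842759610/2310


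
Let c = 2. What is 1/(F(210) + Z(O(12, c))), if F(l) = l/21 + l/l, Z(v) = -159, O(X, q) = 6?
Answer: -1/148 ≈ -0.0067568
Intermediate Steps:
F(l) = 1 + l/21 (F(l) = l*(1/21) + 1 = l/21 + 1 = 1 + l/21)
1/(F(210) + Z(O(12, c))) = 1/((1 + (1/21)*210) - 159) = 1/((1 + 10) - 159) = 1/(11 - 159) = 1/(-148) = -1/148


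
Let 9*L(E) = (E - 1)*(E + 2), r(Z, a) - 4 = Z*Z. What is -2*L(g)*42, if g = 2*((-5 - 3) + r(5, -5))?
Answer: -50512/3 ≈ -16837.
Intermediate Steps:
r(Z, a) = 4 + Z² (r(Z, a) = 4 + Z*Z = 4 + Z²)
g = 42 (g = 2*((-5 - 3) + (4 + 5²)) = 2*(-8 + (4 + 25)) = 2*(-8 + 29) = 2*21 = 42)
L(E) = (-1 + E)*(2 + E)/9 (L(E) = ((E - 1)*(E + 2))/9 = ((-1 + E)*(2 + E))/9 = (-1 + E)*(2 + E)/9)
-2*L(g)*42 = -2*(-2/9 + (⅑)*42 + (⅑)*42²)*42 = -2*(-2/9 + 14/3 + (⅑)*1764)*42 = -2*(-2/9 + 14/3 + 196)*42 = -2*1804/9*42 = -3608/9*42 = -50512/3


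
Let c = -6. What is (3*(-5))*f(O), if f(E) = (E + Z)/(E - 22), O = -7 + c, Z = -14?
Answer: -81/7 ≈ -11.571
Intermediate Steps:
O = -13 (O = -7 - 6 = -13)
f(E) = (-14 + E)/(-22 + E) (f(E) = (E - 14)/(E - 22) = (-14 + E)/(-22 + E))
(3*(-5))*f(O) = (3*(-5))*((-14 - 13)/(-22 - 13)) = -15*(-27)/(-35) = -(-3)*(-27)/7 = -15*27/35 = -81/7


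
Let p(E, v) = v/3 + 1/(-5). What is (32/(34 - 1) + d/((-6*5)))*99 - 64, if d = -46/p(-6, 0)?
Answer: -727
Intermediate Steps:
p(E, v) = -⅕ + v/3 (p(E, v) = v*(⅓) + 1*(-⅕) = v/3 - ⅕ = -⅕ + v/3)
d = 230 (d = -46/(-⅕ + (⅓)*0) = -46/(-⅕ + 0) = -46/(-⅕) = -46*(-5) = 230)
(32/(34 - 1) + d/((-6*5)))*99 - 64 = (32/(34 - 1) + 230/((-6*5)))*99 - 64 = (32/33 + 230/(-30))*99 - 64 = (32*(1/33) + 230*(-1/30))*99 - 64 = (32/33 - 23/3)*99 - 64 = -221/33*99 - 64 = -663 - 64 = -727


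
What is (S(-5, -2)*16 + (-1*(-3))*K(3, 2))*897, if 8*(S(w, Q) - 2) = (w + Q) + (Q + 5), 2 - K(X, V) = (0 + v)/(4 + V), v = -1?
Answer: 54717/2 ≈ 27359.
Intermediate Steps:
K(X, V) = 2 + 1/(4 + V) (K(X, V) = 2 - (0 - 1)/(4 + V) = 2 - (-1)/(4 + V) = 2 + 1/(4 + V))
S(w, Q) = 21/8 + Q/4 + w/8 (S(w, Q) = 2 + ((w + Q) + (Q + 5))/8 = 2 + ((Q + w) + (5 + Q))/8 = 2 + (5 + w + 2*Q)/8 = 2 + (5/8 + Q/4 + w/8) = 21/8 + Q/4 + w/8)
(S(-5, -2)*16 + (-1*(-3))*K(3, 2))*897 = ((21/8 + (¼)*(-2) + (⅛)*(-5))*16 + (-1*(-3))*((9 + 2*2)/(4 + 2)))*897 = ((21/8 - ½ - 5/8)*16 + 3*((9 + 4)/6))*897 = ((3/2)*16 + 3*((⅙)*13))*897 = (24 + 3*(13/6))*897 = (24 + 13/2)*897 = (61/2)*897 = 54717/2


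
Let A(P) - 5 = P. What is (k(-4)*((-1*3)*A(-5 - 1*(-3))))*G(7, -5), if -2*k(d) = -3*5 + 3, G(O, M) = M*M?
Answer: -1350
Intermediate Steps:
G(O, M) = M²
A(P) = 5 + P
k(d) = 6 (k(d) = -(-3*5 + 3)/2 = -(-15 + 3)/2 = -½*(-12) = 6)
(k(-4)*((-1*3)*A(-5 - 1*(-3))))*G(7, -5) = (6*((-1*3)*(5 + (-5 - 1*(-3)))))*(-5)² = (6*(-3*(5 + (-5 + 3))))*25 = (6*(-3*(5 - 2)))*25 = (6*(-3*3))*25 = (6*(-9))*25 = -54*25 = -1350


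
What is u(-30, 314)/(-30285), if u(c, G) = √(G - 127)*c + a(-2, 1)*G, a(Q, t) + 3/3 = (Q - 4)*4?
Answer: 1570/6057 + 2*√187/2019 ≈ 0.27275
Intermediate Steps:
a(Q, t) = -17 + 4*Q (a(Q, t) = -1 + (Q - 4)*4 = -1 + (-4 + Q)*4 = -1 + (-16 + 4*Q) = -17 + 4*Q)
u(c, G) = -25*G + c*√(-127 + G) (u(c, G) = √(G - 127)*c + (-17 + 4*(-2))*G = √(-127 + G)*c + (-17 - 8)*G = c*√(-127 + G) - 25*G = -25*G + c*√(-127 + G))
u(-30, 314)/(-30285) = (-25*314 - 30*√(-127 + 314))/(-30285) = (-7850 - 30*√187)*(-1/30285) = 1570/6057 + 2*√187/2019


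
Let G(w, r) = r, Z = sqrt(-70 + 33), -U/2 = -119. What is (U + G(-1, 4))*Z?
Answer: 242*I*sqrt(37) ≈ 1472.0*I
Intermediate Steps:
U = 238 (U = -2*(-119) = 238)
Z = I*sqrt(37) (Z = sqrt(-37) = I*sqrt(37) ≈ 6.0828*I)
(U + G(-1, 4))*Z = (238 + 4)*(I*sqrt(37)) = 242*(I*sqrt(37)) = 242*I*sqrt(37)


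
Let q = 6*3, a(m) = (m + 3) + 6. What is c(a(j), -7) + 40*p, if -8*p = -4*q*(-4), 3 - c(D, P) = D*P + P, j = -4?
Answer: -1395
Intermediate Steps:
a(m) = 9 + m (a(m) = (3 + m) + 6 = 9 + m)
q = 18
c(D, P) = 3 - P - D*P (c(D, P) = 3 - (D*P + P) = 3 - (P + D*P) = 3 + (-P - D*P) = 3 - P - D*P)
p = -36 (p = -(-4*18)*(-4)/8 = -(-9)*(-4) = -1/8*288 = -36)
c(a(j), -7) + 40*p = (3 - 1*(-7) - 1*(9 - 4)*(-7)) + 40*(-36) = (3 + 7 - 1*5*(-7)) - 1440 = (3 + 7 + 35) - 1440 = 45 - 1440 = -1395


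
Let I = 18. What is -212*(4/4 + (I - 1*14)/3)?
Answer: -1484/3 ≈ -494.67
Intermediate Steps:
-212*(4/4 + (I - 1*14)/3) = -212*(4/4 + (18 - 1*14)/3) = -212*(4*(1/4) + (18 - 14)*(1/3)) = -212*(1 + 4*(1/3)) = -212*(1 + 4/3) = -212*7/3 = -1484/3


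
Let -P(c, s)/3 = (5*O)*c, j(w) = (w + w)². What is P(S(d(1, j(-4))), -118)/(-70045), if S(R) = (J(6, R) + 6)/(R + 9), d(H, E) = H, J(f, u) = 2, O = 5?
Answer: 12/14009 ≈ 0.00085659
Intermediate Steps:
j(w) = 4*w² (j(w) = (2*w)² = 4*w²)
S(R) = 8/(9 + R) (S(R) = (2 + 6)/(R + 9) = 8/(9 + R))
P(c, s) = -75*c (P(c, s) = -3*5*5*c = -75*c)
P(S(d(1, j(-4))), -118)/(-70045) = -600/(9 + 1)/(-70045) = -600/10*(-1/70045) = -75*⅘*(-1/70045) = -60*(-1/70045) = 12/14009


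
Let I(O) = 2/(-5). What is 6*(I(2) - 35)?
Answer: -1062/5 ≈ -212.40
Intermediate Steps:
I(O) = -⅖ (I(O) = 2*(-⅕) = -⅖)
6*(I(2) - 35) = 6*(-⅖ - 35) = 6*(-177/5) = -1062/5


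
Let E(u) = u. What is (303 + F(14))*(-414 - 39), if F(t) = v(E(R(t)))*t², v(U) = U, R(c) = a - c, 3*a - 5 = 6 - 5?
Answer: 928197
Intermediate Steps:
a = 2 (a = 5/3 + (6 - 5)/3 = 5/3 + (⅓)*1 = 5/3 + ⅓ = 2)
R(c) = 2 - c
F(t) = t²*(2 - t) (F(t) = (2 - t)*t² = t²*(2 - t))
(303 + F(14))*(-414 - 39) = (303 + 14²*(2 - 1*14))*(-414 - 39) = (303 + 196*(2 - 14))*(-453) = (303 + 196*(-12))*(-453) = (303 - 2352)*(-453) = -2049*(-453) = 928197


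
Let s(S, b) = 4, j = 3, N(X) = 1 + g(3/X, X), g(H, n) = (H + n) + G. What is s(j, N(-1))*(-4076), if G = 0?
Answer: -16304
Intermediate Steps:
g(H, n) = H + n (g(H, n) = (H + n) + 0 = H + n)
N(X) = 1 + X + 3/X (N(X) = 1 + (3/X + X) = 1 + (X + 3/X) = 1 + X + 3/X)
s(j, N(-1))*(-4076) = 4*(-4076) = -16304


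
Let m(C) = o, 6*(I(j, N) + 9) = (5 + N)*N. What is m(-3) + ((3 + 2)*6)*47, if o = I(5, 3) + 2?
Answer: 1407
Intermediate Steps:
I(j, N) = -9 + N*(5 + N)/6 (I(j, N) = -9 + ((5 + N)*N)/6 = -9 + (N*(5 + N))/6 = -9 + N*(5 + N)/6)
o = -3 (o = (-9 + (⅙)*3² + (⅚)*3) + 2 = (-9 + (⅙)*9 + 5/2) + 2 = (-9 + 3/2 + 5/2) + 2 = -5 + 2 = -3)
m(C) = -3
m(-3) + ((3 + 2)*6)*47 = -3 + ((3 + 2)*6)*47 = -3 + (5*6)*47 = -3 + 30*47 = -3 + 1410 = 1407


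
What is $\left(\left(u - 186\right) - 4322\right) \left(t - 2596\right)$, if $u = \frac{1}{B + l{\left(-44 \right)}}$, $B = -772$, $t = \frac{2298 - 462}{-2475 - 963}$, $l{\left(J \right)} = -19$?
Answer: $\frac{1768430102602}{151081} \approx 1.1705 \cdot 10^{7}$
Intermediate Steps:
$t = - \frac{102}{191}$ ($t = \frac{1836}{-3438} = 1836 \left(- \frac{1}{3438}\right) = - \frac{102}{191} \approx -0.53403$)
$u = - \frac{1}{791}$ ($u = \frac{1}{-772 - 19} = \frac{1}{-791} = - \frac{1}{791} \approx -0.0012642$)
$\left(\left(u - 186\right) - 4322\right) \left(t - 2596\right) = \left(\left(- \frac{1}{791} - 186\right) - 4322\right) \left(- \frac{102}{191} - 2596\right) = \left(- \frac{147127}{791} - 4322\right) \left(- \frac{495938}{191}\right) = \left(- \frac{3565829}{791}\right) \left(- \frac{495938}{191}\right) = \frac{1768430102602}{151081}$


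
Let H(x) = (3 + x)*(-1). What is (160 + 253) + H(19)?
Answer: 391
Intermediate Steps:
H(x) = -3 - x
(160 + 253) + H(19) = (160 + 253) + (-3 - 1*19) = 413 + (-3 - 19) = 413 - 22 = 391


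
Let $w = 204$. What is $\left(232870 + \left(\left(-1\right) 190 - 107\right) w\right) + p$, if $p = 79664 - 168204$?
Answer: $83742$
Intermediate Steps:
$p = -88540$ ($p = 79664 - 168204 = -88540$)
$\left(232870 + \left(\left(-1\right) 190 - 107\right) w\right) + p = \left(232870 + \left(\left(-1\right) 190 - 107\right) 204\right) - 88540 = \left(232870 + \left(-190 - 107\right) 204\right) - 88540 = \left(232870 - 60588\right) - 88540 = 172282 - 88540 = 83742$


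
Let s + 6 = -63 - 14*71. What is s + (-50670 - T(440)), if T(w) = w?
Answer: -52173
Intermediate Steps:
s = -1063 (s = -6 + (-63 - 14*71) = -6 + (-63 - 994) = -6 - 1057 = -1063)
s + (-50670 - T(440)) = -1063 + (-50670 - 1*440) = -1063 + (-50670 - 440) = -1063 - 51110 = -52173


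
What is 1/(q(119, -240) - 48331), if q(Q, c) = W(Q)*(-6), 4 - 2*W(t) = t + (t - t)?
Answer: -1/47986 ≈ -2.0839e-5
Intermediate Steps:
W(t) = 2 - t/2 (W(t) = 2 - (t + (t - t))/2 = 2 - (t + 0)/2 = 2 - t/2)
q(Q, c) = -12 + 3*Q (q(Q, c) = (2 - Q/2)*(-6) = -12 + 3*Q)
1/(q(119, -240) - 48331) = 1/((-12 + 3*119) - 48331) = 1/((-12 + 357) - 48331) = 1/(345 - 48331) = 1/(-47986) = -1/47986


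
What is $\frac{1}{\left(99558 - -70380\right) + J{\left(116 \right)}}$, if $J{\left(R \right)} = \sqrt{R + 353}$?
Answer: $\frac{169938}{28878923375} - \frac{\sqrt{469}}{28878923375} \approx 5.8837 \cdot 10^{-6}$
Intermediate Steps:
$J{\left(R \right)} = \sqrt{353 + R}$
$\frac{1}{\left(99558 - -70380\right) + J{\left(116 \right)}} = \frac{1}{\left(99558 - -70380\right) + \sqrt{353 + 116}} = \frac{1}{\left(99558 + 70380\right) + \sqrt{469}} = \frac{1}{169938 + \sqrt{469}}$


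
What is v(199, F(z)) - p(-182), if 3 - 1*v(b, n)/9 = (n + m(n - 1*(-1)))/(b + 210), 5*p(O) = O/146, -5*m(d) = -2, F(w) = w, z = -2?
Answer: 814634/29857 ≈ 27.285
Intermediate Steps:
m(d) = ⅖ (m(d) = -⅕*(-2) = ⅖)
p(O) = O/730 (p(O) = (O/146)/5 = O/730)
v(b, n) = 27 - 9*(⅖ + n)/(210 + b) (v(b, n) = 27 - 9*(n + ⅖)/(b + 210) = 27 - 9*(⅖ + n)/(210 + b))
v(199, F(z)) - p(-182) = 9*(3148 - 5*(-2) + 15*199)/(5*(210 + 199)) - (-182)/730 = (9/5)*(3148 + 10 + 2985)/409 - 1*(-91/365) = (9/5)*(1/409)*6143 + 91/365 = 55287/2045 + 91/365 = 814634/29857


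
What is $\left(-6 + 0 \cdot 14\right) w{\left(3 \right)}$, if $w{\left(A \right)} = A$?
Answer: $-18$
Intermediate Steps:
$\left(-6 + 0 \cdot 14\right) w{\left(3 \right)} = \left(-6 + 0 \cdot 14\right) 3 = \left(-6 + 0\right) 3 = \left(-6\right) 3 = -18$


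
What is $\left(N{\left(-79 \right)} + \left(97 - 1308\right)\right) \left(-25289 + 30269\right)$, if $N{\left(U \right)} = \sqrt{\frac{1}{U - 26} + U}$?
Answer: $-6030780 + \frac{664 i \sqrt{217770}}{7} \approx -6.0308 \cdot 10^{6} + 44266.0 i$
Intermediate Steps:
$N{\left(U \right)} = \sqrt{U + \frac{1}{-26 + U}}$ ($N{\left(U \right)} = \sqrt{\frac{1}{-26 + U} + U} = \sqrt{U + \frac{1}{-26 + U}}$)
$\left(N{\left(-79 \right)} + \left(97 - 1308\right)\right) \left(-25289 + 30269\right) = \left(\sqrt{\frac{1 - 79 \left(-26 - 79\right)}{-26 - 79}} + \left(97 - 1308\right)\right) \left(-25289 + 30269\right) = \left(\sqrt{\frac{1 - -8295}{-105}} + \left(97 - 1308\right)\right) 4980 = \left(\sqrt{- \frac{1 + 8295}{105}} - 1211\right) 4980 = \left(\sqrt{\left(- \frac{1}{105}\right) 8296} - 1211\right) 4980 = \left(\sqrt{- \frac{8296}{105}} - 1211\right) 4980 = \left(\frac{2 i \sqrt{217770}}{105} - 1211\right) 4980 = \left(-1211 + \frac{2 i \sqrt{217770}}{105}\right) 4980 = -6030780 + \frac{664 i \sqrt{217770}}{7}$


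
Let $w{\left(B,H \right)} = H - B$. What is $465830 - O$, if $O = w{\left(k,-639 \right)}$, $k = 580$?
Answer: $467049$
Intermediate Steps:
$O = -1219$ ($O = -639 - 580 = -1219$)
$465830 - O = 465830 - -1219 = 465830 + 1219 = 467049$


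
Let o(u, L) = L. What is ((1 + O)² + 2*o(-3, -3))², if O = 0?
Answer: 25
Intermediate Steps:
((1 + O)² + 2*o(-3, -3))² = ((1 + 0)² + 2*(-3))² = (1² - 6)² = (1 - 6)² = (-5)² = 25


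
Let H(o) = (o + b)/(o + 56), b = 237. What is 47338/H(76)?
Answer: 6248616/313 ≈ 19964.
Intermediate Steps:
H(o) = (237 + o)/(56 + o) (H(o) = (o + 237)/(o + 56) = (237 + o)/(56 + o))
47338/H(76) = 47338/(((237 + 76)/(56 + 76))) = 47338/((313/132)) = 47338/(((1/132)*313)) = 47338/(313/132) = 47338*(132/313) = 6248616/313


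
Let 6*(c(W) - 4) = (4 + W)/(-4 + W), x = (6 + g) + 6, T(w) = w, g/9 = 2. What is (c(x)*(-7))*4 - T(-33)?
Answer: -3319/39 ≈ -85.103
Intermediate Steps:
g = 18 (g = 9*2 = 18)
x = 30 (x = (6 + 18) + 6 = 24 + 6 = 30)
c(W) = 4 + (4 + W)/(6*(-4 + W)) (c(W) = 4 + ((4 + W)/(-4 + W))/6 = 4 + (4 + W)/(6*(-4 + W)))
(c(x)*(-7))*4 - T(-33) = (((-92 + 25*30)/(6*(-4 + 30)))*(-7))*4 - 1*(-33) = (((⅙)*(-92 + 750)/26)*(-7))*4 + 33 = (((⅙)*(1/26)*658)*(-7))*4 + 33 = ((329/78)*(-7))*4 + 33 = -2303/78*4 + 33 = -4606/39 + 33 = -3319/39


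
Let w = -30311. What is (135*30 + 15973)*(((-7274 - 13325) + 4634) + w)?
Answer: -926584348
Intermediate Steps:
(135*30 + 15973)*(((-7274 - 13325) + 4634) + w) = (135*30 + 15973)*(((-7274 - 13325) + 4634) - 30311) = (4050 + 15973)*((-20599 + 4634) - 30311) = 20023*(-15965 - 30311) = 20023*(-46276) = -926584348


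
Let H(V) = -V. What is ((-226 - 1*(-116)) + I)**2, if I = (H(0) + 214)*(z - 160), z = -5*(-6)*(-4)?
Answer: 3603600900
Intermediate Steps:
z = -120 (z = 30*(-4) = -120)
I = -59920 (I = (-1*0 + 214)*(-120 - 160) = (0 + 214)*(-280) = 214*(-280) = -59920)
((-226 - 1*(-116)) + I)**2 = ((-226 - 1*(-116)) - 59920)**2 = ((-226 + 116) - 59920)**2 = (-110 - 59920)**2 = (-60030)**2 = 3603600900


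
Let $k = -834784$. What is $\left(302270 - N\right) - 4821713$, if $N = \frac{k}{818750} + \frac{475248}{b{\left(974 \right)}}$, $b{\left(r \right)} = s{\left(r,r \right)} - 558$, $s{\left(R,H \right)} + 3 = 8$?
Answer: $- \frac{1022936493435349}{226384375} \approx -4.5186 \cdot 10^{6}$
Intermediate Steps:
$s{\left(R,H \right)} = 5$ ($s{\left(R,H \right)} = -3 + 8 = 5$)
$b{\left(r \right)} = -553$ ($b{\left(r \right)} = 5 - 558 = -553$)
$N = - \frac{194785467776}{226384375}$ ($N = - \frac{834784}{818750} + \frac{475248}{-553} = \left(-834784\right) \frac{1}{818750} + 475248 \left(- \frac{1}{553}\right) = - \frac{417392}{409375} - \frac{475248}{553} = - \frac{194785467776}{226384375} \approx -860.42$)
$\left(302270 - N\right) - 4821713 = \left(302270 - - \frac{194785467776}{226384375}\right) - 4821713 = \left(302270 + \frac{194785467776}{226384375}\right) - 4821713 = \frac{68623990499026}{226384375} - 4821713 = - \frac{1022936493435349}{226384375}$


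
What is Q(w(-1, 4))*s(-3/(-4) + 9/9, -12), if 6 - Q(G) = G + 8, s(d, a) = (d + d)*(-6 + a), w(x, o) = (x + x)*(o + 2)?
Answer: -630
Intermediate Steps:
w(x, o) = 2*x*(2 + o) (w(x, o) = (2*x)*(2 + o) = 2*x*(2 + o))
s(d, a) = 2*d*(-6 + a) (s(d, a) = (2*d)*(-6 + a) = 2*d*(-6 + a))
Q(G) = -2 - G (Q(G) = 6 - (G + 8) = 6 - (8 + G) = 6 + (-8 - G) = -2 - G)
Q(w(-1, 4))*s(-3/(-4) + 9/9, -12) = (-2 - 2*(-1)*(2 + 4))*(2*(-3/(-4) + 9/9)*(-6 - 12)) = (-2 - 2*(-1)*6)*(2*(-3*(-1/4) + 9*(1/9))*(-18)) = (-2 - 1*(-12))*(2*(3/4 + 1)*(-18)) = (-2 + 12)*(2*(7/4)*(-18)) = 10*(-63) = -630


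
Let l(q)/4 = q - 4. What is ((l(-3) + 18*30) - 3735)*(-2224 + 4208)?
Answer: -6394432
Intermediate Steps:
l(q) = -16 + 4*q (l(q) = 4*(q - 4) = 4*(-4 + q) = -16 + 4*q)
((l(-3) + 18*30) - 3735)*(-2224 + 4208) = (((-16 + 4*(-3)) + 18*30) - 3735)*(-2224 + 4208) = (((-16 - 12) + 540) - 3735)*1984 = ((-28 + 540) - 3735)*1984 = (512 - 3735)*1984 = -3223*1984 = -6394432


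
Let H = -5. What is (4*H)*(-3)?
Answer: 60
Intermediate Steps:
(4*H)*(-3) = (4*(-5))*(-3) = -20*(-3) = 60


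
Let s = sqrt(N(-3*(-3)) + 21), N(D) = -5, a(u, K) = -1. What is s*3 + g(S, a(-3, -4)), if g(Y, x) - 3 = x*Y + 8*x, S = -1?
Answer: 8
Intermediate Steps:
g(Y, x) = 3 + 8*x + Y*x (g(Y, x) = 3 + (x*Y + 8*x) = 3 + (Y*x + 8*x) = 3 + (8*x + Y*x) = 3 + 8*x + Y*x)
s = 4 (s = sqrt(-5 + 21) = sqrt(16) = 4)
s*3 + g(S, a(-3, -4)) = 4*3 + (3 + 8*(-1) - 1*(-1)) = 12 + (3 - 8 + 1) = 12 - 4 = 8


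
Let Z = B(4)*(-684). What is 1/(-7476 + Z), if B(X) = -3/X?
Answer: -1/6963 ≈ -0.00014362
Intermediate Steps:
Z = 513 (Z = -3/4*(-684) = -3*¼*(-684) = -¾*(-684) = 513)
1/(-7476 + Z) = 1/(-7476 + 513) = 1/(-6963) = -1/6963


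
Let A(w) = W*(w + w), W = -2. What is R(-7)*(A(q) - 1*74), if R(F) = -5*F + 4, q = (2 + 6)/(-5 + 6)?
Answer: -4134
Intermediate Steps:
q = 8 (q = 8/1 = 8*1 = 8)
R(F) = 4 - 5*F
A(w) = -4*w (A(w) = -2*(w + w) = -4*w)
R(-7)*(A(q) - 1*74) = (4 - 5*(-7))*(-4*8 - 1*74) = (4 + 35)*(-32 - 74) = 39*(-106) = -4134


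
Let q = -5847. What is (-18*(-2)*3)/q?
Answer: -36/1949 ≈ -0.018471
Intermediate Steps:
(-18*(-2)*3)/q = (-18*(-2)*3)/(-5847) = (36*3)*(-1/5847) = 108*(-1/5847) = -36/1949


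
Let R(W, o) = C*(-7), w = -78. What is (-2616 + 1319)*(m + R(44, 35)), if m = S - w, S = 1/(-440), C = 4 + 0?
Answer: -28532703/440 ≈ -64847.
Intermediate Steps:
C = 4
R(W, o) = -28 (R(W, o) = 4*(-7) = -28)
S = -1/440 ≈ -0.0022727
m = 34319/440 (m = -1/440 - 1*(-78) = -1/440 + 78 = 34319/440 ≈ 77.998)
(-2616 + 1319)*(m + R(44, 35)) = (-2616 + 1319)*(34319/440 - 28) = -1297*21999/440 = -28532703/440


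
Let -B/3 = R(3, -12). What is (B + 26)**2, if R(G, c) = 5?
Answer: 121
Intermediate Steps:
B = -15 (B = -3*5 = -15)
(B + 26)**2 = (-15 + 26)**2 = 11**2 = 121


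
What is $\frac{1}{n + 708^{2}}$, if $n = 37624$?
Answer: $\frac{1}{538888} \approx 1.8557 \cdot 10^{-6}$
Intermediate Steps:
$\frac{1}{n + 708^{2}} = \frac{1}{37624 + 708^{2}} = \frac{1}{37624 + 501264} = \frac{1}{538888}$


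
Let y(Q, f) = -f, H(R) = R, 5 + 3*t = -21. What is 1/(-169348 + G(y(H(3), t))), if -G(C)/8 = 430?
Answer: -1/172788 ≈ -5.7874e-6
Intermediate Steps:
t = -26/3 (t = -5/3 + (⅓)*(-21) = -5/3 - 7 = -26/3 ≈ -8.6667)
G(C) = -3440 (G(C) = -8*430 = -3440)
1/(-169348 + G(y(H(3), t))) = 1/(-169348 - 3440) = 1/(-172788) = -1/172788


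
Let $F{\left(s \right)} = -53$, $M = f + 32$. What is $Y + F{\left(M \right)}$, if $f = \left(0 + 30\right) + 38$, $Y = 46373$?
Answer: $46320$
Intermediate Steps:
$f = 68$ ($f = 30 + 38 = 68$)
$M = 100$ ($M = 68 + 32 = 100$)
$Y + F{\left(M \right)} = 46373 - 53 = 46320$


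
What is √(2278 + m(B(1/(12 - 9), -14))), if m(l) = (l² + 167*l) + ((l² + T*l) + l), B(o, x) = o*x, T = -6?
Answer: √14090/3 ≈ 39.567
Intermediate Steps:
m(l) = 2*l² + 162*l (m(l) = (l² + 167*l) + ((l² - 6*l) + l) = (l² + 167*l) + (l² - 5*l) = 2*l² + 162*l)
√(2278 + m(B(1/(12 - 9), -14))) = √(2278 + 2*(-14/(12 - 9))*(81 - 14/(12 - 9))) = √(2278 + 2*(-14/3)*(81 - 14/3)) = √(2278 + 2*(-14/3)*(229/3)) = √(2278 - 6412/9) = √(14090/9) = √14090/3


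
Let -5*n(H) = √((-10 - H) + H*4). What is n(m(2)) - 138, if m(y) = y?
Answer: -138 - 2*I/5 ≈ -138.0 - 0.4*I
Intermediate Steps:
n(H) = -√(-10 + 3*H)/5 (n(H) = -√((-10 - H) + H*4)/5 = -√((-10 - H) + 4*H)/5 = -√(-10 + 3*H)/5)
n(m(2)) - 138 = -√(-10 + 3*2)/5 - 138 = -√(-10 + 6)/5 - 138 = -2*I/5 - 138 = -138 - 2*I/5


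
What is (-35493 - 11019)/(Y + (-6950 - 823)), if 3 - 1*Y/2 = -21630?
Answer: -15504/11831 ≈ -1.3105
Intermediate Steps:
Y = 43266 (Y = 6 - 2*(-21630) = 6 + 43260 = 43266)
(-35493 - 11019)/(Y + (-6950 - 823)) = (-35493 - 11019)/(43266 + (-6950 - 823)) = -46512/(43266 - 7773) = -46512/35493 = -46512*1/35493 = -15504/11831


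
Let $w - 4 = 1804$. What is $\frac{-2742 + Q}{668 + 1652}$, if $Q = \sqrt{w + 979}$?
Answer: $- \frac{1371}{1160} + \frac{\sqrt{2787}}{2320} \approx -1.1591$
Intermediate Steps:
$w = 1808$ ($w = 4 + 1804 = 1808$)
$Q = \sqrt{2787}$ ($Q = \sqrt{1808 + 979} = \sqrt{2787} \approx 52.792$)
$\frac{-2742 + Q}{668 + 1652} = \frac{-2742 + \sqrt{2787}}{668 + 1652} = \frac{-2742 + \sqrt{2787}}{2320} = \left(-2742 + \sqrt{2787}\right) \frac{1}{2320} = - \frac{1371}{1160} + \frac{\sqrt{2787}}{2320}$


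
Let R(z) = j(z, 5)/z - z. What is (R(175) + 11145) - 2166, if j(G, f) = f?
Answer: 308141/35 ≈ 8804.0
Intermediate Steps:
R(z) = -z + 5/z (R(z) = 5/z - z = -z + 5/z)
(R(175) + 11145) - 2166 = ((-1*175 + 5/175) + 11145) - 2166 = ((-175 + 5*(1/175)) + 11145) - 2166 = ((-175 + 1/35) + 11145) - 2166 = (-6124/35 + 11145) - 2166 = 383951/35 - 2166 = 308141/35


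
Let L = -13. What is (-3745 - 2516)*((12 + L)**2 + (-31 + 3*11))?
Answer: -18783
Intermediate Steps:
(-3745 - 2516)*((12 + L)**2 + (-31 + 3*11)) = (-3745 - 2516)*((12 - 13)**2 + (-31 + 3*11)) = -6261*((-1)**2 + (-31 + 33)) = -6261*(1 + 2) = -6261*3 = -18783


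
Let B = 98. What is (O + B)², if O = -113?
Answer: 225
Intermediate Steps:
(O + B)² = (-113 + 98)² = (-15)² = 225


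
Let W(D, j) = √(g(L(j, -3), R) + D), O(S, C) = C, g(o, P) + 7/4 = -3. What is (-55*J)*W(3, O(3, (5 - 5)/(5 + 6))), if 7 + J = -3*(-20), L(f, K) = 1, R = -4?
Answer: -2915*I*√7/2 ≈ -3856.2*I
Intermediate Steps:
g(o, P) = -19/4 (g(o, P) = -7/4 - 3 = -19/4)
J = 53 (J = -7 - 3*(-20) = -7 + 60 = 53)
W(D, j) = √(-19/4 + D)
(-55*J)*W(3, O(3, (5 - 5)/(5 + 6))) = (-55*53)*(√(-19 + 4*3)/2) = -2915*√(-19 + 12)/2 = -2915*√(-7)/2 = -2915*I*√7/2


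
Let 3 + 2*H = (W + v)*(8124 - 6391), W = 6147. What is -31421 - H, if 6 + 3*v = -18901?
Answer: 619061/6 ≈ 1.0318e+5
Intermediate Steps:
v = -18907/3 (v = -2 + (⅓)*(-18901) = -2 - 18901/3 = -18907/3 ≈ -6302.3)
H = -807587/6 (H = -3/2 + ((6147 - 18907/3)*(8124 - 6391))/2 = -3/2 + (-466/3*1733)/2 = -3/2 + (½)*(-807578/3) = -3/2 - 403789/3 = -807587/6 ≈ -1.3460e+5)
-31421 - H = -31421 - 1*(-807587/6) = -31421 + 807587/6 = 619061/6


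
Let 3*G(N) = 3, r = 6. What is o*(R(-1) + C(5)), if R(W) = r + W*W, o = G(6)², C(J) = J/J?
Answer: 8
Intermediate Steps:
G(N) = 1 (G(N) = (⅓)*3 = 1)
C(J) = 1
o = 1 (o = 1² = 1)
R(W) = 6 + W² (R(W) = 6 + W*W = 6 + W²)
o*(R(-1) + C(5)) = 1*((6 + (-1)²) + 1) = 1*((6 + 1) + 1) = 1*(7 + 1) = 1*8 = 8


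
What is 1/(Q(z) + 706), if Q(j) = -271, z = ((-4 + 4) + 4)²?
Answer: 1/435 ≈ 0.0022989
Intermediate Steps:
z = 16 (z = (0 + 4)² = 4² = 16)
1/(Q(z) + 706) = 1/(-271 + 706) = 1/435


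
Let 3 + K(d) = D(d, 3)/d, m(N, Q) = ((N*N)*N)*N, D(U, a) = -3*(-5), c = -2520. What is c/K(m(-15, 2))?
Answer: 2126250/2531 ≈ 840.08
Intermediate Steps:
D(U, a) = 15
m(N, Q) = N⁴ (m(N, Q) = (N²*N)*N = N³*N = N⁴)
K(d) = -3 + 15/d
c/K(m(-15, 2)) = -2520/(-3 + 15/((-15)⁴)) = -2520/(-3 + 15/50625) = -2520/(-3 + 15*(1/50625)) = -2520/(-3 + 1/3375) = -2520/(-10124/3375) = -2520*(-3375/10124) = 2126250/2531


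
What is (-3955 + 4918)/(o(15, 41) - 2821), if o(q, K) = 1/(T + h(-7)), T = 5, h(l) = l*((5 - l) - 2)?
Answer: -6955/20374 ≈ -0.34137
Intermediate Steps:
h(l) = l*(3 - l)
o(q, K) = -1/65 (o(q, K) = 1/(5 - 7*(3 - 1*(-7))) = 1/(5 - 7*(3 + 7)) = 1/(5 - 7*10) = 1/(5 - 70) = 1/(-65) = -1/65)
(-3955 + 4918)/(o(15, 41) - 2821) = (-3955 + 4918)/(-1/65 - 2821) = 963/(-183366/65) = 963*(-65/183366) = -6955/20374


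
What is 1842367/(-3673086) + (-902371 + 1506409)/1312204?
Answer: -24859728200/602479767693 ≈ -0.041262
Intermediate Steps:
1842367/(-3673086) + (-902371 + 1506409)/1312204 = 1842367*(-1/3673086) + 604038*(1/1312204) = -1842367/3673086 + 302019/656102 = -24859728200/602479767693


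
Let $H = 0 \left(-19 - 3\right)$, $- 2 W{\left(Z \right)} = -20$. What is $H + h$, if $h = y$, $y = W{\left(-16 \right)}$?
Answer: $10$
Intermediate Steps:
$W{\left(Z \right)} = 10$ ($W{\left(Z \right)} = \left(- \frac{1}{2}\right) \left(-20\right) = 10$)
$H = 0$ ($H = 0 \left(-22\right) = 0$)
$y = 10$
$h = 10$
$H + h = 0 + 10 = 10$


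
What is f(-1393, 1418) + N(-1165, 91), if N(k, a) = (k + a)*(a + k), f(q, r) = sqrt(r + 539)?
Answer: 1153476 + sqrt(1957) ≈ 1.1535e+6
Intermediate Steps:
f(q, r) = sqrt(539 + r)
N(k, a) = (a + k)**2 (N(k, a) = (a + k)*(a + k) = (a + k)**2)
f(-1393, 1418) + N(-1165, 91) = sqrt(539 + 1418) + (91 - 1165)**2 = sqrt(1957) + (-1074)**2 = sqrt(1957) + 1153476 = 1153476 + sqrt(1957)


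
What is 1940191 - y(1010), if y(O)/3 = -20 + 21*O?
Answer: 1876621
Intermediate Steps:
y(O) = -60 + 63*O (y(O) = 3*(-20 + 21*O) = -60 + 63*O)
1940191 - y(1010) = 1940191 - (-60 + 63*1010) = 1940191 - (-60 + 63630) = 1940191 - 1*63570 = 1940191 - 63570 = 1876621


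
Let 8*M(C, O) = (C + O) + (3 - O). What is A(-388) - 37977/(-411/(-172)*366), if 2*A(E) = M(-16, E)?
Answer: -17744707/401136 ≈ -44.236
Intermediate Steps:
M(C, O) = 3/8 + C/8 (M(C, O) = ((C + O) + (3 - O))/8 = (3 + C)/8 = 3/8 + C/8)
A(E) = -13/16 (A(E) = (3/8 + (⅛)*(-16))/2 = (3/8 - 2)/2 = (½)*(-13/8) = -13/16)
A(-388) - 37977/(-411/(-172)*366) = -13/16 - 37977/(-411/(-172)*366) = -13/16 - 37977/(-411*(-1/172)*366) = -13/16 - 37977/((411/172)*366) = -13/16 - 37977/75213/86 = -13/16 - 37977*86/75213 = -13/16 - 1*1088674/25071 = -13/16 - 1088674/25071 = -17744707/401136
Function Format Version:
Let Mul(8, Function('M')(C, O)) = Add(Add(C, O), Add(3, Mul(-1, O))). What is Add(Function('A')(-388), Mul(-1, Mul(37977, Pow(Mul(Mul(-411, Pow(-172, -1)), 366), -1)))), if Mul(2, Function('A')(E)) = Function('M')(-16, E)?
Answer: Rational(-17744707, 401136) ≈ -44.236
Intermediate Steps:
Function('M')(C, O) = Add(Rational(3, 8), Mul(Rational(1, 8), C)) (Function('M')(C, O) = Mul(Rational(1, 8), Add(Add(C, O), Add(3, Mul(-1, O)))) = Mul(Rational(1, 8), Add(3, C)) = Add(Rational(3, 8), Mul(Rational(1, 8), C)))
Function('A')(E) = Rational(-13, 16) (Function('A')(E) = Mul(Rational(1, 2), Add(Rational(3, 8), Mul(Rational(1, 8), -16))) = Mul(Rational(1, 2), Add(Rational(3, 8), -2)) = Mul(Rational(1, 2), Rational(-13, 8)) = Rational(-13, 16))
Add(Function('A')(-388), Mul(-1, Mul(37977, Pow(Mul(Mul(-411, Pow(-172, -1)), 366), -1)))) = Add(Rational(-13, 16), Mul(-1, Mul(37977, Pow(Mul(Mul(-411, Pow(-172, -1)), 366), -1)))) = Add(Rational(-13, 16), Mul(-1, Mul(37977, Pow(Mul(Mul(-411, Rational(-1, 172)), 366), -1)))) = Add(Rational(-13, 16), Mul(-1, Mul(37977, Pow(Mul(Rational(411, 172), 366), -1)))) = Add(Rational(-13, 16), Mul(-1, Mul(37977, Pow(Rational(75213, 86), -1)))) = Add(Rational(-13, 16), Mul(-1, Mul(37977, Rational(86, 75213)))) = Add(Rational(-13, 16), Mul(-1, Rational(1088674, 25071))) = Add(Rational(-13, 16), Rational(-1088674, 25071)) = Rational(-17744707, 401136)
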